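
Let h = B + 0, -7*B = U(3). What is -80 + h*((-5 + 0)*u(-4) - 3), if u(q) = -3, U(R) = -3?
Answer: -524/7 ≈ -74.857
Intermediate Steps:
B = 3/7 (B = -⅐*(-3) = 3/7 ≈ 0.42857)
h = 3/7 (h = 3/7 + 0 = 3/7 ≈ 0.42857)
-80 + h*((-5 + 0)*u(-4) - 3) = -80 + 3*((-5 + 0)*(-3) - 3)/7 = -80 + 3*(-5*(-3) - 3)/7 = -80 + 3*(15 - 3)/7 = -80 + (3/7)*12 = -80 + 36/7 = -524/7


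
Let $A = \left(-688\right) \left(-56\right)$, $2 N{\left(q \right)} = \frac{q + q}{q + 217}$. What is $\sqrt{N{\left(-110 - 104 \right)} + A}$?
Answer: $\frac{\sqrt{346110}}{3} \approx 196.1$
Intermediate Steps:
$N{\left(q \right)} = \frac{q}{217 + q}$ ($N{\left(q \right)} = \frac{\left(q + q\right) \frac{1}{q + 217}}{2} = \frac{2 q \frac{1}{217 + q}}{2} = \frac{q}{217 + q}$)
$A = 38528$
$\sqrt{N{\left(-110 - 104 \right)} + A} = \sqrt{\frac{-110 - 104}{217 - 214} + 38528} = \sqrt{- \frac{214}{217 - 214} + 38528} = \sqrt{- \frac{214}{3} + 38528} = \sqrt{\frac{115370}{3}} = \frac{\sqrt{346110}}{3}$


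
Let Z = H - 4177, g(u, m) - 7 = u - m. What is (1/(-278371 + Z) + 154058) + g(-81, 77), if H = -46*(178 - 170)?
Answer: 43542752811/282916 ≈ 1.5391e+5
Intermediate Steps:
H = -368 (H = -46*8 = -368)
g(u, m) = 7 + u - m (g(u, m) = 7 + (u - m) = 7 + u - m)
Z = -4545 (Z = -368 - 4177 = -4545)
(1/(-278371 + Z) + 154058) + g(-81, 77) = (1/(-278371 - 4545) + 154058) + (7 - 81 - 1*77) = (1/(-282916) + 154058) + (7 - 81 - 77) = (-1/282916 + 154058) - 151 = 43585473127/282916 - 151 = 43542752811/282916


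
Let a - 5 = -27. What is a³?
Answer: -10648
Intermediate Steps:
a = -22 (a = 5 - 27 = -22)
a³ = (-22)³ = -10648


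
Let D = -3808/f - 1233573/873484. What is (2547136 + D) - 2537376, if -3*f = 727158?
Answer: 60767481863651/6227067436 ≈ 9758.6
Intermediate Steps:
f = -242386 (f = -⅓*727158 = -242386)
D = -8696311709/6227067436 (D = -3808/(-242386) - 1233573/873484 = -3808*(-1/242386) - 1233573*1/873484 = 112/7129 - 1233573/873484 = -8696311709/6227067436 ≈ -1.3965)
(2547136 + D) - 2537376 = (2547136 - 8696311709/6227067436) - 2537376 = 15861178944351587/6227067436 - 2537376 = 60767481863651/6227067436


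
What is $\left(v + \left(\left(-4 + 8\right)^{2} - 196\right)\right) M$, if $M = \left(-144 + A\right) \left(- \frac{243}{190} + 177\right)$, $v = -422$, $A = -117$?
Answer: $\frac{2622916107}{95} \approx 2.761 \cdot 10^{7}$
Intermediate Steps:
$M = - \frac{8714007}{190}$ ($M = \left(-144 - 117\right) \left(- \frac{243}{190} + 177\right) = - 261 \left(\left(-243\right) \frac{1}{190} + 177\right) = - 261 \left(- \frac{243}{190} + 177\right) = \left(-261\right) \frac{33387}{190} = - \frac{8714007}{190} \approx -45863.0$)
$\left(v + \left(\left(-4 + 8\right)^{2} - 196\right)\right) M = \left(-422 + \left(\left(-4 + 8\right)^{2} - 196\right)\right) \left(- \frac{8714007}{190}\right) = \left(-422 - \left(196 - 4^{2}\right)\right) \left(- \frac{8714007}{190}\right) = \left(-422 + \left(16 - 196\right)\right) \left(- \frac{8714007}{190}\right) = \left(-422 - 180\right) \left(- \frac{8714007}{190}\right) = \left(-602\right) \left(- \frac{8714007}{190}\right) = \frac{2622916107}{95}$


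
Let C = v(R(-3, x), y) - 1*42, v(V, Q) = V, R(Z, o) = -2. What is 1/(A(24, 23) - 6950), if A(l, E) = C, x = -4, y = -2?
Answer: -1/6994 ≈ -0.00014298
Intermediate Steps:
C = -44 (C = -2 - 1*42 = -2 - 42 = -44)
A(l, E) = -44
1/(A(24, 23) - 6950) = 1/(-44 - 6950) = 1/(-6994) = -1/6994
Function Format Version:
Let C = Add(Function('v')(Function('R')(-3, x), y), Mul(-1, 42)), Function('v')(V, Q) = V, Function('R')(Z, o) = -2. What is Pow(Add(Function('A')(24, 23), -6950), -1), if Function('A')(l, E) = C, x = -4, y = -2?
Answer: Rational(-1, 6994) ≈ -0.00014298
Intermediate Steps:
C = -44 (C = Add(-2, Mul(-1, 42)) = Add(-2, -42) = -44)
Function('A')(l, E) = -44
Pow(Add(Function('A')(24, 23), -6950), -1) = Pow(Add(-44, -6950), -1) = Pow(-6994, -1) = Rational(-1, 6994)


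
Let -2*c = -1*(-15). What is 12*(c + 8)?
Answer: 6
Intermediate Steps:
c = -15/2 (c = -(-1)*(-15)/2 = -1/2*15 = -15/2 ≈ -7.5000)
12*(c + 8) = 12*(-15/2 + 8) = 12*(1/2) = 6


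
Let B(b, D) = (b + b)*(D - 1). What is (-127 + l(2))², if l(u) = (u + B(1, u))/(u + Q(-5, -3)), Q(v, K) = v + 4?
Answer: 15129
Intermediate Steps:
B(b, D) = 2*b*(-1 + D) (B(b, D) = (2*b)*(-1 + D) = 2*b*(-1 + D))
Q(v, K) = 4 + v
l(u) = (-2 + 3*u)/(-1 + u) (l(u) = (u + 2*1*(-1 + u))/(u + (4 - 5)) = (u + (-2 + 2*u))/(u - 1) = (-2 + 3*u)/(-1 + u))
(-127 + l(2))² = (-127 + (-2 + 3*2)/(-1 + 2))² = (-127 + (-2 + 6)/1)² = (-127 + 1*4)² = (-127 + 4)² = (-123)² = 15129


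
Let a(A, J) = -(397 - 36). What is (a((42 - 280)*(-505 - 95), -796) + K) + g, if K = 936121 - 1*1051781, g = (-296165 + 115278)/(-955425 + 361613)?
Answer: -68894481165/593812 ≈ -1.1602e+5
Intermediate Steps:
a(A, J) = -361 (a(A, J) = -1*361 = -361)
g = 180887/593812 (g = -180887/(-593812) = -180887*(-1/593812) = 180887/593812 ≈ 0.30462)
K = -115660 (K = 936121 - 1051781 = -115660)
(a((42 - 280)*(-505 - 95), -796) + K) + g = (-361 - 115660) + 180887/593812 = -116021 + 180887/593812 = -68894481165/593812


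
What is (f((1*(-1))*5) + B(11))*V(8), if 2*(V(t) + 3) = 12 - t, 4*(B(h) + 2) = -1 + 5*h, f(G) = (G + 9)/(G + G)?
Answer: -111/10 ≈ -11.100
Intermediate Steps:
f(G) = (9 + G)/(2*G) (f(G) = (9 + G)/((2*G)) = (9 + G)*(1/(2*G)) = (9 + G)/(2*G))
B(h) = -9/4 + 5*h/4 (B(h) = -2 + (-1 + 5*h)/4 = -2 + (-¼ + 5*h/4) = -9/4 + 5*h/4)
V(t) = 3 - t/2 (V(t) = -3 + (12 - t)/2 = -3 + (6 - t/2) = 3 - t/2)
(f((1*(-1))*5) + B(11))*V(8) = ((9 + (1*(-1))*5)/(2*(((1*(-1))*5))) + (-9/4 + (5/4)*11))*(3 - ½*8) = ((9 - 1*5)/(2*((-1*5))) + (-9/4 + 55/4))*(3 - 4) = ((½)*(9 - 5)/(-5) + 23/2)*(-1) = ((½)*(-⅕)*4 + 23/2)*(-1) = (-⅖ + 23/2)*(-1) = (111/10)*(-1) = -111/10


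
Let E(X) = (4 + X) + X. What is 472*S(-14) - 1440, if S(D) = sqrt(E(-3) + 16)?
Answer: -1440 + 472*sqrt(14) ≈ 326.06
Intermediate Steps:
E(X) = 4 + 2*X
S(D) = sqrt(14) (S(D) = sqrt((4 + 2*(-3)) + 16) = sqrt((4 - 6) + 16) = sqrt(-2 + 16) = sqrt(14))
472*S(-14) - 1440 = 472*sqrt(14) - 1440 = -1440 + 472*sqrt(14)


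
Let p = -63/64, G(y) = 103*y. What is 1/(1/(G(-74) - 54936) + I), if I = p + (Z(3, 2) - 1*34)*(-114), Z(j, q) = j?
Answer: 2001856/7072588495 ≈ 0.00028304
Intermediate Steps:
p = -63/64 (p = -63*1/64 = -63/64 ≈ -0.98438)
I = 226113/64 (I = -63/64 + (3 - 1*34)*(-114) = -63/64 + (3 - 34)*(-114) = -63/64 - 31*(-114) = -63/64 + 3534 = 226113/64 ≈ 3533.0)
1/(1/(G(-74) - 54936) + I) = 1/(1/(103*(-74) - 54936) + 226113/64) = 1/(1/(-7622 - 54936) + 226113/64) = 1/(1/(-62558) + 226113/64) = 1/(-1/62558 + 226113/64) = 1/(7072588495/2001856) = 2001856/7072588495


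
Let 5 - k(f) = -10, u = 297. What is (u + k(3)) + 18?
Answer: 330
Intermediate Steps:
k(f) = 15 (k(f) = 5 - 1*(-10) = 5 + 10 = 15)
(u + k(3)) + 18 = (297 + 15) + 18 = 312 + 18 = 330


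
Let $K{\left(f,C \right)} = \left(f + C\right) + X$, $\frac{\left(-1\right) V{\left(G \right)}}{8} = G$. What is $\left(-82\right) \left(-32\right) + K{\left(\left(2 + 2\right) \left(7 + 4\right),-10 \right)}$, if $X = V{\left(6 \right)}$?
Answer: $2610$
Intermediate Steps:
$V{\left(G \right)} = - 8 G$
$X = -48$ ($X = \left(-8\right) 6 = -48$)
$K{\left(f,C \right)} = -48 + C + f$ ($K{\left(f,C \right)} = \left(f + C\right) - 48 = \left(C + f\right) - 48 = -48 + C + f$)
$\left(-82\right) \left(-32\right) + K{\left(\left(2 + 2\right) \left(7 + 4\right),-10 \right)} = \left(-82\right) \left(-32\right) - \left(58 - \left(2 + 2\right) \left(7 + 4\right)\right) = 2624 - 14 = 2610$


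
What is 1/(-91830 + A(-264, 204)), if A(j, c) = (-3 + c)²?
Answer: -1/51429 ≈ -1.9444e-5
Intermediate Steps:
1/(-91830 + A(-264, 204)) = 1/(-91830 + (-3 + 204)²) = 1/(-91830 + 201²) = 1/(-91830 + 40401) = 1/(-51429) = -1/51429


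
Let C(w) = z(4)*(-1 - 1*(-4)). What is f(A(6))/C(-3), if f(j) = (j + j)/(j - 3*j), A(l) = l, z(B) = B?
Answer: -1/12 ≈ -0.083333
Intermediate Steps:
f(j) = -1 (f(j) = (2*j)/((-2*j)) = (2*j)*(-1/(2*j)) = -1)
C(w) = 12 (C(w) = 4*(-1 - 1*(-4)) = 4*(-1 + 4) = 4*3 = 12)
f(A(6))/C(-3) = -1/12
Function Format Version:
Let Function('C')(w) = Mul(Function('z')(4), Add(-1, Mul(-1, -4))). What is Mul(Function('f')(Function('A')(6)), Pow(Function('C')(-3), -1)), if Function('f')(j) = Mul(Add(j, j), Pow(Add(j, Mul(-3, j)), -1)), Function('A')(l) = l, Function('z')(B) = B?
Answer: Rational(-1, 12) ≈ -0.083333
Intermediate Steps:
Function('f')(j) = -1 (Function('f')(j) = Mul(Mul(2, j), Pow(Mul(-2, j), -1)) = Mul(Mul(2, j), Mul(Rational(-1, 2), Pow(j, -1))) = -1)
Function('C')(w) = 12 (Function('C')(w) = Mul(4, Add(-1, Mul(-1, -4))) = Mul(4, Add(-1, 4)) = Mul(4, 3) = 12)
Mul(Function('f')(Function('A')(6)), Pow(Function('C')(-3), -1)) = Mul(-1, Pow(12, -1)) = Mul(-1, Rational(1, 12)) = Rational(-1, 12)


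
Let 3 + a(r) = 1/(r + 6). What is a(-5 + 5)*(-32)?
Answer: 272/3 ≈ 90.667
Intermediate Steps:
a(r) = -3 + 1/(6 + r) (a(r) = -3 + 1/(r + 6) = -3 + 1/(6 + r))
a(-5 + 5)*(-32) = ((-17 - 3*(-5 + 5))/(6 + (-5 + 5)))*(-32) = ((-17 - 3*0)/(6 + 0))*(-32) = ((-17 + 0)/6)*(-32) = ((1/6)*(-17))*(-32) = -17/6*(-32) = 272/3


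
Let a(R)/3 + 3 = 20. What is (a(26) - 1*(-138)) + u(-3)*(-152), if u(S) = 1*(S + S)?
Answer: 1101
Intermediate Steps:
a(R) = 51 (a(R) = -9 + 3*20 = -9 + 60 = 51)
u(S) = 2*S (u(S) = 1*(2*S) = 2*S)
(a(26) - 1*(-138)) + u(-3)*(-152) = (51 - 1*(-138)) + (2*(-3))*(-152) = (51 + 138) - 6*(-152) = 189 + 912 = 1101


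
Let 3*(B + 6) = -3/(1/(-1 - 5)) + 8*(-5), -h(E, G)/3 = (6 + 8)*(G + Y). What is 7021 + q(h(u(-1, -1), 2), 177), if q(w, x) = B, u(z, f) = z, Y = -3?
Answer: 21023/3 ≈ 7007.7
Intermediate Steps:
h(E, G) = 126 - 42*G (h(E, G) = -3*(6 + 8)*(G - 3) = -42*(-3 + G) = -3*(-42 + 14*G) = 126 - 42*G)
B = -40/3 (B = -6 + (-3/(1/(-1 - 5)) + 8*(-5))/3 = -6 + (-3/(1/(-6)) - 40)/3 = -6 + (-3/(-⅙) - 40)/3 = -6 + (-3*(-6) - 40)/3 = -6 + (18 - 40)/3 = -6 + (⅓)*(-22) = -6 - 22/3 = -40/3 ≈ -13.333)
q(w, x) = -40/3
7021 + q(h(u(-1, -1), 2), 177) = 7021 - 40/3 = 21023/3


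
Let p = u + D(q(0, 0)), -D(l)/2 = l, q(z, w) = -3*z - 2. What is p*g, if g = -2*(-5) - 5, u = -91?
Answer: -435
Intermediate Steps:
q(z, w) = -2 - 3*z
D(l) = -2*l
p = -87 (p = -91 - 2*(-2 - 3*0) = -91 - 2*(-2 + 0) = -91 - 2*(-2) = -91 + 4 = -87)
g = 5 (g = 10 - 5 = 5)
p*g = -87*5 = -435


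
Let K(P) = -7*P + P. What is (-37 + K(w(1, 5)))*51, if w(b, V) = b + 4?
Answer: -3417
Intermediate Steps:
w(b, V) = 4 + b
K(P) = -6*P
(-37 + K(w(1, 5)))*51 = (-37 - 6*(4 + 1))*51 = (-37 - 6*5)*51 = (-37 - 30)*51 = -67*51 = -3417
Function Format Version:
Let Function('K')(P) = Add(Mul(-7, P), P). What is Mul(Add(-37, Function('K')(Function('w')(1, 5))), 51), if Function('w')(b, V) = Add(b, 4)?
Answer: -3417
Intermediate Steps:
Function('w')(b, V) = Add(4, b)
Function('K')(P) = Mul(-6, P)
Mul(Add(-37, Function('K')(Function('w')(1, 5))), 51) = Mul(Add(-37, Mul(-6, Add(4, 1))), 51) = Mul(Add(-37, Mul(-6, 5)), 51) = Mul(Add(-37, -30), 51) = Mul(-67, 51) = -3417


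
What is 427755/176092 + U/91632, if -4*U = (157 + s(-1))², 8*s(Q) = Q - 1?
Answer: 203276673531/86056864768 ≈ 2.3621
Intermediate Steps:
s(Q) = -⅛ + Q/8 (s(Q) = (Q - 1)/8 = (-1 + Q)/8 = -⅛ + Q/8)
U = -393129/64 (U = -(157 + (-⅛ + (⅛)*(-1)))²/4 = -(157 + (-⅛ - ⅛))²/4 = -(157 - ¼)²/4 = -(627/4)²/4 = -¼*393129/16 = -393129/64 ≈ -6142.6)
427755/176092 + U/91632 = 427755/176092 - 393129/64/91632 = 427755*(1/176092) - 393129/64*1/91632 = 427755/176092 - 131043/1954816 = 203276673531/86056864768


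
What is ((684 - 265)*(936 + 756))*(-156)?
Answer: -110595888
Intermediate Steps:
((684 - 265)*(936 + 756))*(-156) = (419*1692)*(-156) = 708948*(-156) = -110595888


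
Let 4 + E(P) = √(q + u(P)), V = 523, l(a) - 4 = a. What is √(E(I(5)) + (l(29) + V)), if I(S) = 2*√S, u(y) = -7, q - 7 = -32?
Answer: 2*√(138 + I*√2) ≈ 23.495 + 0.12038*I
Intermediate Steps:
q = -25 (q = 7 - 32 = -25)
l(a) = 4 + a
E(P) = -4 + 4*I*√2 (E(P) = -4 + √(-25 - 7) = -4 + √(-32) = -4 + 4*I*√2)
√(E(I(5)) + (l(29) + V)) = √((-4 + 4*I*√2) + ((4 + 29) + 523)) = √((-4 + 4*I*√2) + (33 + 523)) = √((-4 + 4*I*√2) + 556) = √(552 + 4*I*√2)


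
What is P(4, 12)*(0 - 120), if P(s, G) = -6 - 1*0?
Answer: 720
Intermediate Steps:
P(s, G) = -6 (P(s, G) = -6 + 0 = -6)
P(4, 12)*(0 - 120) = -6*(0 - 120) = -6*(-120) = 720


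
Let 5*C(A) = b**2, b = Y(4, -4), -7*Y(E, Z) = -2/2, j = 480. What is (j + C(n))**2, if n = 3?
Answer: 13829995201/60025 ≈ 2.3040e+5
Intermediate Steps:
Y(E, Z) = 1/7 (Y(E, Z) = -(-2)/(7*2) = -1/7*(-1) = 1/7)
b = 1/7 ≈ 0.14286
C(A) = 1/245 (C(A) = (1/7)**2/5 = (1/5)*(1/49) = 1/245)
(j + C(n))**2 = (480 + 1/245)**2 = (117601/245)**2 = 13829995201/60025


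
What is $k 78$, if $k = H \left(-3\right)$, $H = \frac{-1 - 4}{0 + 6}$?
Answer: $195$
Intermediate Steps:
$H = - \frac{5}{6} \approx -0.83333$
$k = \frac{5}{2}$ ($k = \left(- \frac{5}{6}\right) \left(-3\right) = \frac{5}{2} \approx 2.5$)
$k 78 = \frac{5}{2} \cdot 78 = 195$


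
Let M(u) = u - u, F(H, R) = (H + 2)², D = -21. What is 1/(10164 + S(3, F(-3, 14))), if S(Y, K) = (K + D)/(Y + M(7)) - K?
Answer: 3/30469 ≈ 9.8461e-5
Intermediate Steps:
F(H, R) = (2 + H)²
M(u) = 0
S(Y, K) = -K + (-21 + K)/Y (S(Y, K) = (K - 21)/(Y + 0) - K = (-21 + K)/Y - K = -K + (-21 + K)/Y)
1/(10164 + S(3, F(-3, 14))) = 1/(10164 + (-21 + (2 - 3)² - 1*(2 - 3)²*3)/3) = 1/(10164 + (-21 + (-1)² - 1*(-1)²*3)/3) = 1/(10164 + (-21 + 1 - 1*1*3)/3) = 1/(10164 + (-21 + 1 - 3)/3) = 1/(10164 + (⅓)*(-23)) = 1/(10164 - 23/3) = 1/(30469/3) = 3/30469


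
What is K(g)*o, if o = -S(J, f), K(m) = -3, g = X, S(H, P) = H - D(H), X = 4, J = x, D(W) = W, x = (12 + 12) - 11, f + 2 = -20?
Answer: 0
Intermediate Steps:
f = -22 (f = -2 - 20 = -22)
x = 13 (x = 24 - 11 = 13)
J = 13
S(H, P) = 0 (S(H, P) = H - H = 0)
g = 4
o = 0 (o = -1*0 = 0)
K(g)*o = -3*0 = 0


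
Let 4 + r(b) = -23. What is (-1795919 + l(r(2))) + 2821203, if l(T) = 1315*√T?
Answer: 1025284 + 3945*I*√3 ≈ 1.0253e+6 + 6832.9*I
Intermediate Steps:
r(b) = -27 (r(b) = -4 - 23 = -27)
(-1795919 + l(r(2))) + 2821203 = (-1795919 + 1315*√(-27)) + 2821203 = (-1795919 + 1315*(3*I*√3)) + 2821203 = (-1795919 + 3945*I*√3) + 2821203 = 1025284 + 3945*I*√3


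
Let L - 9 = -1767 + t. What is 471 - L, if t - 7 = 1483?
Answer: 739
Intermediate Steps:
t = 1490 (t = 7 + 1483 = 1490)
L = -268 (L = 9 + (-1767 + 1490) = 9 - 277 = -268)
471 - L = 471 - 1*(-268) = 471 + 268 = 739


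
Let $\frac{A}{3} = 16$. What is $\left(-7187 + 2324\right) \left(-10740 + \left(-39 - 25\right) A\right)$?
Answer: $67167756$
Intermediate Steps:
$A = 48$ ($A = 3 \cdot 16 = 48$)
$\left(-7187 + 2324\right) \left(-10740 + \left(-39 - 25\right) A\right) = \left(-7187 + 2324\right) \left(-10740 + \left(-39 - 25\right) 48\right) = - 4863 \left(-10740 - 3072\right) = \left(-4863\right) \left(-13812\right) = 67167756$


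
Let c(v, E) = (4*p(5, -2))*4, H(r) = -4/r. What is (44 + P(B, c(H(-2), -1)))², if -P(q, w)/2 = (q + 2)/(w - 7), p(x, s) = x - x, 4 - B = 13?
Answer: 1764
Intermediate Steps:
B = -9 (B = 4 - 1*13 = 4 - 13 = -9)
p(x, s) = 0
c(v, E) = 0 (c(v, E) = (4*0)*4 = 0*4 = 0)
P(q, w) = -2*(2 + q)/(-7 + w) (P(q, w) = -2*(q + 2)/(w - 7) = -2*(2 + q)/(-7 + w))
(44 + P(B, c(H(-2), -1)))² = (44 + 2*(-2 - 1*(-9))/(-7 + 0))² = (44 + 2*(-2 + 9)/(-7))² = (44 + 2*(-⅐)*7)² = (44 - 2)² = 42² = 1764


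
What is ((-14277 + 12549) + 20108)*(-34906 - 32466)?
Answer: -1238297360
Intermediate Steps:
((-14277 + 12549) + 20108)*(-34906 - 32466) = (-1728 + 20108)*(-67372) = 18380*(-67372) = -1238297360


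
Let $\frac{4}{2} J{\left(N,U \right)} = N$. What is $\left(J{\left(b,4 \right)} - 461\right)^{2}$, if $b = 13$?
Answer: $\frac{826281}{4} \approx 2.0657 \cdot 10^{5}$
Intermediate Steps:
$J{\left(N,U \right)} = \frac{N}{2}$
$\left(J{\left(b,4 \right)} - 461\right)^{2} = \left(\frac{1}{2} \cdot 13 - 461\right)^{2} = \left(\frac{13}{2} - 461\right)^{2} = \left(- \frac{909}{2}\right)^{2} = \frac{826281}{4}$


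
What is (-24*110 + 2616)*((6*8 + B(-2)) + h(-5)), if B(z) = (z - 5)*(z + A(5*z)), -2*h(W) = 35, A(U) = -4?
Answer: -1740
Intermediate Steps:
h(W) = -35/2 (h(W) = -½*35 = -35/2)
B(z) = (-5 + z)*(-4 + z) (B(z) = (z - 5)*(z - 4) = (-5 + z)*(-4 + z))
(-24*110 + 2616)*((6*8 + B(-2)) + h(-5)) = (-24*110 + 2616)*((6*8 + (20 + (-2)² - 9*(-2))) - 35/2) = (-2640 + 2616)*((48 + (20 + 4 + 18)) - 35/2) = -24*((48 + 42) - 35/2) = -24*(90 - 35/2) = -24*145/2 = -1740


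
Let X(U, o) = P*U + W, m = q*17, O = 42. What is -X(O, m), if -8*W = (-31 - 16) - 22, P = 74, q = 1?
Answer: -24933/8 ≈ -3116.6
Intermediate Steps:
m = 17 (m = 1*17 = 17)
W = 69/8 (W = -((-31 - 16) - 22)/8 = -(-47 - 22)/8 = -⅛*(-69) = 69/8 ≈ 8.6250)
X(U, o) = 69/8 + 74*U (X(U, o) = 74*U + 69/8 = 69/8 + 74*U)
-X(O, m) = -(69/8 + 74*42) = -(69/8 + 3108) = -1*24933/8 = -24933/8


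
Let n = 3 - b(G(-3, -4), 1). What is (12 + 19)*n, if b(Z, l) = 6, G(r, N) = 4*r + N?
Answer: -93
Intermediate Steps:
G(r, N) = N + 4*r
n = -3 (n = 3 - 1*6 = 3 - 6 = -3)
(12 + 19)*n = (12 + 19)*(-3) = 31*(-3) = -93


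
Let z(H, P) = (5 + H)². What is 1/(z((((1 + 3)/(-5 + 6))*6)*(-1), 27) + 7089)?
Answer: 1/7450 ≈ 0.00013423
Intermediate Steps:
1/(z((((1 + 3)/(-5 + 6))*6)*(-1), 27) + 7089) = 1/((5 + (((1 + 3)/(-5 + 6))*6)*(-1))² + 7089) = 1/((5 + ((4/1)*6)*(-1))² + 7089) = 1/((5 + ((4*1)*6)*(-1))² + 7089) = 1/((5 + (4*6)*(-1))² + 7089) = 1/((5 + 24*(-1))² + 7089) = 1/((5 - 24)² + 7089) = 1/((-19)² + 7089) = 1/(361 + 7089) = 1/7450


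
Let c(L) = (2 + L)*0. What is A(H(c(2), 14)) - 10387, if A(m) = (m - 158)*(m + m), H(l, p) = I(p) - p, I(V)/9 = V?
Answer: -20691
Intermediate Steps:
I(V) = 9*V
c(L) = 0
H(l, p) = 8*p (H(l, p) = 9*p - p = 8*p)
A(m) = 2*m*(-158 + m) (A(m) = (-158 + m)*(2*m) = 2*m*(-158 + m))
A(H(c(2), 14)) - 10387 = 2*(8*14)*(-158 + 8*14) - 10387 = 2*112*(-158 + 112) - 10387 = 2*112*(-46) - 10387 = -10304 - 10387 = -20691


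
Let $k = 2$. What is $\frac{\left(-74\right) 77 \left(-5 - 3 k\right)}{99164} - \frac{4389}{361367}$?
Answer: $\frac{11107265015}{17917298594} \approx 0.61992$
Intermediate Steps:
$\frac{\left(-74\right) 77 \left(-5 - 3 k\right)}{99164} - \frac{4389}{361367} = \frac{\left(-74\right) 77 \left(-5 - 6\right)}{99164} - \frac{4389}{361367} = - 5698 \left(-5 - 6\right) \frac{1}{99164} - \frac{4389}{361367} = \left(-5698\right) \left(-11\right) \frac{1}{99164} - \frac{4389}{361367} = 62678 \cdot \frac{1}{99164} - \frac{4389}{361367} = \frac{31339}{49582} - \frac{4389}{361367} = \frac{11107265015}{17917298594}$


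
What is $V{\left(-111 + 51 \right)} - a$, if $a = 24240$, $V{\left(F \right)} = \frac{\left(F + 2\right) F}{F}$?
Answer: $-24298$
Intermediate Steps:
$V{\left(F \right)} = 2 + F$ ($V{\left(F \right)} = \frac{\left(2 + F\right) F}{F} = \frac{F \left(2 + F\right)}{F} = 2 + F$)
$V{\left(-111 + 51 \right)} - a = \left(2 + \left(-111 + 51\right)\right) - 24240 = \left(2 - 60\right) - 24240 = -58 - 24240 = -24298$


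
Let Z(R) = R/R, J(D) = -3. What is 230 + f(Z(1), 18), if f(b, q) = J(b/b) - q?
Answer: 209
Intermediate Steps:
Z(R) = 1
f(b, q) = -3 - q
230 + f(Z(1), 18) = 230 + (-3 - 1*18) = 230 + (-3 - 18) = 230 - 21 = 209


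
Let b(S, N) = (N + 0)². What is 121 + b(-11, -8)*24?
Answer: 1657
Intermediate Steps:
b(S, N) = N²
121 + b(-11, -8)*24 = 121 + (-8)²*24 = 121 + 64*24 = 121 + 1536 = 1657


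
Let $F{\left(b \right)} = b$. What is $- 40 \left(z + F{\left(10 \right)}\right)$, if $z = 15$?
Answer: $-1000$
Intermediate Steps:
$- 40 \left(z + F{\left(10 \right)}\right) = - 40 \left(15 + 10\right) = \left(-40\right) 25 = -1000$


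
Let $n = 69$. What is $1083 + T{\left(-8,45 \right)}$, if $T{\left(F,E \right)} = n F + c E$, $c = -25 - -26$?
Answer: $576$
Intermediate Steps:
$c = 1$ ($c = -25 + 26 = 1$)
$T{\left(F,E \right)} = E + 69 F$ ($T{\left(F,E \right)} = 69 F + 1 E = 69 F + E = E + 69 F$)
$1083 + T{\left(-8,45 \right)} = 1083 + \left(45 + 69 \left(-8\right)\right) = 1083 + \left(45 - 552\right) = 1083 - 507 = 576$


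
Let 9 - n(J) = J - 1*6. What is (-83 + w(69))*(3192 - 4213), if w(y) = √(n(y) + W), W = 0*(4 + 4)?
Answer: 84743 - 3063*I*√6 ≈ 84743.0 - 7502.8*I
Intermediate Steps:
n(J) = 15 - J (n(J) = 9 - (J - 1*6) = 9 - (J - 6) = 9 - (-6 + J) = 9 + (6 - J) = 15 - J)
W = 0 (W = 0*8 = 0)
w(y) = √(15 - y) (w(y) = √((15 - y) + 0) = √(15 - y))
(-83 + w(69))*(3192 - 4213) = (-83 + √(15 - 1*69))*(3192 - 4213) = (-83 + √(15 - 69))*(-1021) = (-83 + √(-54))*(-1021) = (-83 + 3*I*√6)*(-1021) = 84743 - 3063*I*√6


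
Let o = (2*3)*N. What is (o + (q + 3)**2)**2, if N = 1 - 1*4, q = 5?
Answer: 2116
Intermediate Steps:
N = -3 (N = 1 - 4 = -3)
o = -18 (o = (2*3)*(-3) = 6*(-3) = -18)
(o + (q + 3)**2)**2 = (-18 + (5 + 3)**2)**2 = (-18 + 8**2)**2 = (-18 + 64)**2 = 46**2 = 2116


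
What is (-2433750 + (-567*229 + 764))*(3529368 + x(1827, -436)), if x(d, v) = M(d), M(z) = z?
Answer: -9049848950655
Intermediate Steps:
x(d, v) = d
(-2433750 + (-567*229 + 764))*(3529368 + x(1827, -436)) = (-2433750 + (-567*229 + 764))*(3529368 + 1827) = (-2433750 + (-129843 + 764))*3531195 = (-2433750 - 129079)*3531195 = -2562829*3531195 = -9049848950655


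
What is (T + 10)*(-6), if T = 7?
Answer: -102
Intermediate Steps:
(T + 10)*(-6) = (7 + 10)*(-6) = 17*(-6) = -102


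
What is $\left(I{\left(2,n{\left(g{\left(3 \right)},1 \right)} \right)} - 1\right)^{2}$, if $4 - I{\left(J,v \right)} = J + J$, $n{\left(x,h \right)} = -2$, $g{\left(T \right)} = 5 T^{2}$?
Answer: $1$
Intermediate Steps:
$I{\left(J,v \right)} = 4 - 2 J$ ($I{\left(J,v \right)} = 4 - \left(J + J\right) = 4 - 2 J$)
$\left(I{\left(2,n{\left(g{\left(3 \right)},1 \right)} \right)} - 1\right)^{2} = \left(\left(4 - 4\right) - 1\right)^{2} = \left(0 - 1\right)^{2} = \left(-1\right)^{2} = 1$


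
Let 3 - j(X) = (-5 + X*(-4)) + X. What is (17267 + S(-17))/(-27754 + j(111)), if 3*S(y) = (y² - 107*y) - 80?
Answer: -17943/27413 ≈ -0.65454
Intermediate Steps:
S(y) = -80/3 - 107*y/3 + y²/3 (S(y) = ((y² - 107*y) - 80)/3 = (-80 + y² - 107*y)/3 = -80/3 - 107*y/3 + y²/3)
j(X) = 8 + 3*X (j(X) = 3 - ((-5 + X*(-4)) + X) = 3 - ((-5 - 4*X) + X) = 3 - (-5 - 3*X) = 3 + (5 + 3*X) = 8 + 3*X)
(17267 + S(-17))/(-27754 + j(111)) = (17267 + (-80/3 - 107/3*(-17) + (⅓)*(-17)²))/(-27754 + (8 + 3*111)) = (17267 + (-80/3 + 1819/3 + (⅓)*289))/(-27754 + (8 + 333)) = (17267 + (-80/3 + 1819/3 + 289/3))/(-27754 + 341) = (17267 + 676)/(-27413) = 17943*(-1/27413) = -17943/27413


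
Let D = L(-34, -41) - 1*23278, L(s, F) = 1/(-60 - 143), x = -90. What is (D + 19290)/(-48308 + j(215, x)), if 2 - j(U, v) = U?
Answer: 809565/9849763 ≈ 0.082191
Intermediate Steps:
L(s, F) = -1/203 (L(s, F) = 1/(-203) = -1/203)
j(U, v) = 2 - U
D = -4725435/203 (D = -1/203 - 1*23278 = -1/203 - 23278 = -4725435/203 ≈ -23278.)
(D + 19290)/(-48308 + j(215, x)) = (-4725435/203 + 19290)/(-48308 + (2 - 1*215)) = -809565/(203*(-48308 + (2 - 215))) = -809565/(203*(-48308 - 213)) = -809565/203/(-48521) = -809565/203*(-1/48521) = 809565/9849763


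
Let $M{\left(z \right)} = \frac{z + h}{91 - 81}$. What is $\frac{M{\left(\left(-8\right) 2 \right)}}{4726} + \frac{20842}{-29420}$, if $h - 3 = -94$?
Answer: $- \frac{49407043}{69519460} \approx -0.71069$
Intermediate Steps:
$h = -91$ ($h = 3 - 94 = -91$)
$M{\left(z \right)} = - \frac{91}{10} + \frac{z}{10}$ ($M{\left(z \right)} = \frac{z - 91}{91 - 81} = \frac{-91 + z}{10} = \left(-91 + z\right) \frac{1}{10} = - \frac{91}{10} + \frac{z}{10}$)
$\frac{M{\left(\left(-8\right) 2 \right)}}{4726} + \frac{20842}{-29420} = \frac{- \frac{91}{10} + \frac{\left(-8\right) 2}{10}}{4726} + \frac{20842}{-29420} = \left(- \frac{91}{10} + \frac{1}{10} \left(-16\right)\right) \frac{1}{4726} + 20842 \left(- \frac{1}{29420}\right) = \left(- \frac{91}{10} - \frac{8}{5}\right) \frac{1}{4726} - \frac{10421}{14710} = \left(- \frac{107}{10}\right) \frac{1}{4726} - \frac{10421}{14710} = - \frac{107}{47260} - \frac{10421}{14710} = - \frac{49407043}{69519460}$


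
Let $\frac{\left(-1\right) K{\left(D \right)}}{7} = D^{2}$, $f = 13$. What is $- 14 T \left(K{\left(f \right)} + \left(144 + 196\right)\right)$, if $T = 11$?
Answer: $129822$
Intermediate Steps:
$K{\left(D \right)} = - 7 D^{2}$
$- 14 T \left(K{\left(f \right)} + \left(144 + 196\right)\right) = \left(-14\right) 11 \left(- 7 \cdot 13^{2} + \left(144 + 196\right)\right) = - 154 \left(\left(-7\right) 169 + 340\right) = - 154 \left(-1183 + 340\right) = \left(-154\right) \left(-843\right) = 129822$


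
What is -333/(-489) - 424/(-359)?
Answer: 108961/58517 ≈ 1.8620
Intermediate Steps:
-333/(-489) - 424/(-359) = -333*(-1/489) - 424*(-1/359) = 111/163 + 424/359 = 108961/58517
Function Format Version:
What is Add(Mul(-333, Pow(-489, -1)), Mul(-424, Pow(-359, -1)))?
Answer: Rational(108961, 58517) ≈ 1.8620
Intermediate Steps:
Add(Mul(-333, Pow(-489, -1)), Mul(-424, Pow(-359, -1))) = Add(Mul(-333, Rational(-1, 489)), Mul(-424, Rational(-1, 359))) = Add(Rational(111, 163), Rational(424, 359)) = Rational(108961, 58517)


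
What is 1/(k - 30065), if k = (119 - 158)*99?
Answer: -1/33926 ≈ -2.9476e-5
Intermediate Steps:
k = -3861 (k = -39*99 = -3861)
1/(k - 30065) = 1/(-3861 - 30065) = 1/(-33926) = -1/33926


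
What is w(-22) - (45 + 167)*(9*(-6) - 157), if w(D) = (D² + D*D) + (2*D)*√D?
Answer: 45700 - 44*I*√22 ≈ 45700.0 - 206.38*I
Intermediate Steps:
w(D) = 2*D² + 2*D^(3/2) (w(D) = (D² + D²) + 2*D^(3/2) = 2*D² + 2*D^(3/2))
w(-22) - (45 + 167)*(9*(-6) - 157) = (2*(-22)² + 2*(-22)^(3/2)) - (45 + 167)*(9*(-6) - 157) = (2*484 + 2*(-22*I*√22)) - 212*(-54 - 157) = (968 - 44*I*√22) - 212*(-211) = (968 - 44*I*√22) - 1*(-44732) = (968 - 44*I*√22) + 44732 = 45700 - 44*I*√22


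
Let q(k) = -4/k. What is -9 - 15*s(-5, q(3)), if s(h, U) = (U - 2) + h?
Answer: 116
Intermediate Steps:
s(h, U) = -2 + U + h (s(h, U) = (-2 + U) + h = -2 + U + h)
-9 - 15*s(-5, q(3)) = -9 - 15*(-2 - 4/3 - 5) = -9 - 15*(-25/3) = -9 + 125 = 116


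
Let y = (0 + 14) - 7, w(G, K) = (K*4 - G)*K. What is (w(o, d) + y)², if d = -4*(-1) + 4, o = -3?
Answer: 82369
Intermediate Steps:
d = 8 (d = 4 + 4 = 8)
w(G, K) = K*(-G + 4*K) (w(G, K) = (4*K - G)*K = (-G + 4*K)*K = K*(-G + 4*K))
y = 7 (y = 14 - 7 = 7)
(w(o, d) + y)² = (8*(-1*(-3) + 4*8) + 7)² = (8*(3 + 32) + 7)² = (8*35 + 7)² = (280 + 7)² = 287² = 82369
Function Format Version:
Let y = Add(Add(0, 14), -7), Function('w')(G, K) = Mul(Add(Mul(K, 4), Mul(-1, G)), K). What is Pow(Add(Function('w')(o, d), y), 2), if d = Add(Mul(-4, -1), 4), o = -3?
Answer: 82369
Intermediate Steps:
d = 8 (d = Add(4, 4) = 8)
Function('w')(G, K) = Mul(K, Add(Mul(-1, G), Mul(4, K))) (Function('w')(G, K) = Mul(Add(Mul(4, K), Mul(-1, G)), K) = Mul(Add(Mul(-1, G), Mul(4, K)), K) = Mul(K, Add(Mul(-1, G), Mul(4, K))))
y = 7 (y = Add(14, -7) = 7)
Pow(Add(Function('w')(o, d), y), 2) = Pow(Add(Mul(8, Add(Mul(-1, -3), Mul(4, 8))), 7), 2) = Pow(Add(Mul(8, Add(3, 32)), 7), 2) = Pow(Add(Mul(8, 35), 7), 2) = Pow(Add(280, 7), 2) = Pow(287, 2) = 82369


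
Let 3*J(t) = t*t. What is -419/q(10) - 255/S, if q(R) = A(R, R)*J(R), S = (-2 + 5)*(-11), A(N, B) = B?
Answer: 71173/11000 ≈ 6.4703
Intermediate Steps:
J(t) = t**2/3 (J(t) = (t*t)/3 = t**2/3)
S = -33 (S = 3*(-11) = -33)
q(R) = R**3/3 (q(R) = R*(R**2/3) = R**3/3)
-419/q(10) - 255/S = -419/((1/3)*10**3) - 255/(-33) = -419/((1/3)*1000) - 255*(-1/33) = -419/1000/3 + 85/11 = -419*3/1000 + 85/11 = -1257/1000 + 85/11 = 71173/11000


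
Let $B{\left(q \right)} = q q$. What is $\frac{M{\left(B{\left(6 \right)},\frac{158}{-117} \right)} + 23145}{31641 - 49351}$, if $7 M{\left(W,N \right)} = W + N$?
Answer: $- \frac{1723619}{1318590} \approx -1.3072$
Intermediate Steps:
$B{\left(q \right)} = q^{2}$
$M{\left(W,N \right)} = \frac{N}{7} + \frac{W}{7}$ ($M{\left(W,N \right)} = \frac{W + N}{7} = \frac{N + W}{7} = \frac{N}{7} + \frac{W}{7}$)
$\frac{M{\left(B{\left(6 \right)},\frac{158}{-117} \right)} + 23145}{31641 - 49351} = \frac{\left(\frac{158 \frac{1}{-117}}{7} + \frac{6^{2}}{7}\right) + 23145}{31641 - 49351} = \frac{\left(\frac{158 \left(- \frac{1}{117}\right)}{7} + \frac{1}{7} \cdot 36\right) + 23145}{-17710} = \left(\left(\frac{1}{7} \left(- \frac{158}{117}\right) + \frac{36}{7}\right) + 23145\right) \left(- \frac{1}{17710}\right) = \left(\left(- \frac{158}{819} + \frac{36}{7}\right) + 23145\right) \left(- \frac{1}{17710}\right) = \left(\frac{4054}{819} + 23145\right) \left(- \frac{1}{17710}\right) = \frac{18959809}{819} \left(- \frac{1}{17710}\right) = - \frac{1723619}{1318590}$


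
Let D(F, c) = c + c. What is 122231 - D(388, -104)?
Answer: 122439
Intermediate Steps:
D(F, c) = 2*c
122231 - D(388, -104) = 122231 - 2*(-104) = 122231 - 1*(-208) = 122231 + 208 = 122439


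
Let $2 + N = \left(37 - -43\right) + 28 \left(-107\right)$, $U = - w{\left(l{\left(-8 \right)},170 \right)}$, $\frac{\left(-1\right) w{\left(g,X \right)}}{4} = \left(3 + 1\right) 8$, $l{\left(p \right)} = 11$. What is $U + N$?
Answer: $-2790$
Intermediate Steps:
$w{\left(g,X \right)} = -128$ ($w{\left(g,X \right)} = - 4 \left(3 + 1\right) 8 = - 4 \cdot 4 \cdot 8 = \left(-4\right) 32 = -128$)
$U = 128$ ($U = \left(-1\right) \left(-128\right) = 128$)
$N = -2918$ ($N = -2 + \left(\left(37 - -43\right) + 28 \left(-107\right)\right) = -2 + \left(\left(37 + 43\right) - 2996\right) = -2 + \left(80 - 2996\right) = -2 - 2916 = -2918$)
$U + N = 128 - 2918 = -2790$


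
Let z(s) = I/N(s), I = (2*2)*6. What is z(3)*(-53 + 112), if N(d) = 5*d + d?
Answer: 236/3 ≈ 78.667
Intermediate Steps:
N(d) = 6*d
I = 24 (I = 4*6 = 24)
z(s) = 4/s (z(s) = 24/((6*s)) = 24*(1/(6*s)) = 4/s)
z(3)*(-53 + 112) = (4/3)*(-53 + 112) = (4*(⅓))*59 = (4/3)*59 = 236/3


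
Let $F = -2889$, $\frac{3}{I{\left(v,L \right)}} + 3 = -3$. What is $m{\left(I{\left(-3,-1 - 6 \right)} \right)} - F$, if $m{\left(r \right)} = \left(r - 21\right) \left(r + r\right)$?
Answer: $\frac{5821}{2} \approx 2910.5$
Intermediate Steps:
$I{\left(v,L \right)} = - \frac{1}{2}$ ($I{\left(v,L \right)} = \frac{3}{-3 - 3} = \frac{3}{-6} = 3 \left(- \frac{1}{6}\right) = - \frac{1}{2}$)
$m{\left(r \right)} = 2 r \left(-21 + r\right)$ ($m{\left(r \right)} = \left(-21 + r\right) 2 r = 2 r \left(-21 + r\right)$)
$m{\left(I{\left(-3,-1 - 6 \right)} \right)} - F = 2 \left(- \frac{1}{2}\right) \left(-21 - \frac{1}{2}\right) - -2889 = 2 \left(- \frac{1}{2}\right) \left(- \frac{43}{2}\right) + 2889 = \frac{43}{2} + 2889 = \frac{5821}{2}$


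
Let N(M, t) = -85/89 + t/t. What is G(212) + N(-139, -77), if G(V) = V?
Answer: 18872/89 ≈ 212.04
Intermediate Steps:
N(M, t) = 4/89 (N(M, t) = -85*1/89 + 1 = -85/89 + 1 = 4/89)
G(212) + N(-139, -77) = 212 + 4/89 = 18872/89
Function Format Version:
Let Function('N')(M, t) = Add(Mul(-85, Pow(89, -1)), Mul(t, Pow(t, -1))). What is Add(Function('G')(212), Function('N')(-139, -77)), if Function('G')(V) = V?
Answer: Rational(18872, 89) ≈ 212.04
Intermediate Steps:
Function('N')(M, t) = Rational(4, 89) (Function('N')(M, t) = Add(Mul(-85, Rational(1, 89)), 1) = Add(Rational(-85, 89), 1) = Rational(4, 89))
Add(Function('G')(212), Function('N')(-139, -77)) = Add(212, Rational(4, 89)) = Rational(18872, 89)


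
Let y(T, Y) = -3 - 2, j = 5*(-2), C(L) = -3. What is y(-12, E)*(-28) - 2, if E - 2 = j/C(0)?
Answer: 138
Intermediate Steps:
j = -10
E = 16/3 (E = 2 - 10/(-3) = 2 - 10*(-1/3) = 2 + 10/3 = 16/3 ≈ 5.3333)
y(T, Y) = -5
y(-12, E)*(-28) - 2 = -5*(-28) - 2 = 140 - 2 = 138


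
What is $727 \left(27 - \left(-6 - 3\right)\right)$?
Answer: $26172$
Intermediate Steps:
$727 \left(27 - \left(-6 - 3\right)\right) = 727 \left(27 - -9\right) = 727 \left(27 + 9\right) = 727 \cdot 36 = 26172$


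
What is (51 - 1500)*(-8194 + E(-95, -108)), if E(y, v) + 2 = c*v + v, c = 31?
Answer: 16883748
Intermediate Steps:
E(y, v) = -2 + 32*v (E(y, v) = -2 + (31*v + v) = -2 + 32*v)
(51 - 1500)*(-8194 + E(-95, -108)) = (51 - 1500)*(-8194 + (-2 + 32*(-108))) = -1449*(-8194 + (-2 - 3456)) = -1449*(-8194 - 3458) = -1449*(-11652) = 16883748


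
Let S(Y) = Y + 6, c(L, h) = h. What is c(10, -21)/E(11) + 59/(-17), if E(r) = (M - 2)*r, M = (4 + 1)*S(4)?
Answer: -10503/2992 ≈ -3.5104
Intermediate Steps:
S(Y) = 6 + Y
M = 50 (M = (4 + 1)*(6 + 4) = 5*10 = 50)
E(r) = 48*r (E(r) = (50 - 2)*r = 48*r)
c(10, -21)/E(11) + 59/(-17) = -21/(48*11) + 59/(-17) = -21/528 + 59*(-1/17) = -21*1/528 - 59/17 = -7/176 - 59/17 = -10503/2992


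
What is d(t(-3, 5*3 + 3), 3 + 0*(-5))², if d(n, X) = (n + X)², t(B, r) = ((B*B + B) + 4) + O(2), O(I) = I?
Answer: 50625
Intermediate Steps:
t(B, r) = 6 + B + B² (t(B, r) = ((B*B + B) + 4) + 2 = ((B² + B) + 4) + 2 = ((B + B²) + 4) + 2 = (4 + B + B²) + 2 = 6 + B + B²)
d(n, X) = (X + n)²
d(t(-3, 5*3 + 3), 3 + 0*(-5))² = (((3 + 0*(-5)) + (6 - 3 + (-3)²))²)² = (((3 + 0) + (6 - 3 + 9))²)² = ((3 + 12)²)² = (15²)² = 225² = 50625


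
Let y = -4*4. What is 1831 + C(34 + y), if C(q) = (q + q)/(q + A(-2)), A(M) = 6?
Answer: 3665/2 ≈ 1832.5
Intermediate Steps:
y = -16
C(q) = 2*q/(6 + q) (C(q) = (q + q)/(q + 6) = (2*q)/(6 + q) = 2*q/(6 + q))
1831 + C(34 + y) = 1831 + 2*(34 - 16)/(6 + (34 - 16)) = 1831 + 2*18/(6 + 18) = 1831 + 2*18/24 = 1831 + 2*18*(1/24) = 1831 + 3/2 = 3665/2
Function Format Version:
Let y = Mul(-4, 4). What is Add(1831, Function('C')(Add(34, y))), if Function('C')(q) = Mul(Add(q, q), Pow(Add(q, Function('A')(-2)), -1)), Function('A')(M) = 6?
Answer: Rational(3665, 2) ≈ 1832.5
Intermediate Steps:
y = -16
Function('C')(q) = Mul(2, q, Pow(Add(6, q), -1)) (Function('C')(q) = Mul(Add(q, q), Pow(Add(q, 6), -1)) = Mul(Mul(2, q), Pow(Add(6, q), -1)) = Mul(2, q, Pow(Add(6, q), -1)))
Add(1831, Function('C')(Add(34, y))) = Add(1831, Mul(2, Add(34, -16), Pow(Add(6, Add(34, -16)), -1))) = Add(1831, Mul(2, 18, Pow(Add(6, 18), -1))) = Add(1831, Mul(2, 18, Pow(24, -1))) = Add(1831, Mul(2, 18, Rational(1, 24))) = Add(1831, Rational(3, 2)) = Rational(3665, 2)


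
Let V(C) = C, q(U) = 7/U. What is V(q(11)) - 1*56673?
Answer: -623396/11 ≈ -56672.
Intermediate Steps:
V(q(11)) - 1*56673 = 7/11 - 1*56673 = 7*(1/11) - 56673 = 7/11 - 56673 = -623396/11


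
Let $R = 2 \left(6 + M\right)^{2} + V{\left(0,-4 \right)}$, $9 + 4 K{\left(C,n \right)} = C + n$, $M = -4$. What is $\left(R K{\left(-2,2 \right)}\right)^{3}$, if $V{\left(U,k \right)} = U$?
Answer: $-5832$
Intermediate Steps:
$K{\left(C,n \right)} = - \frac{9}{4} + \frac{C}{4} + \frac{n}{4}$ ($K{\left(C,n \right)} = - \frac{9}{4} + \frac{C + n}{4} = - \frac{9}{4} + \left(\frac{C}{4} + \frac{n}{4}\right) = - \frac{9}{4} + \frac{C}{4} + \frac{n}{4}$)
$R = 8$ ($R = 2 \left(6 - 4\right)^{2} + 0 = 2 \cdot 2^{2} + 0 = 2 \cdot 4 + 0 = 8 + 0 = 8$)
$\left(R K{\left(-2,2 \right)}\right)^{3} = \left(8 \left(- \frac{9}{4} + \frac{1}{4} \left(-2\right) + \frac{1}{4} \cdot 2\right)\right)^{3} = \left(8 \left(- \frac{9}{4} - \frac{1}{2} + \frac{1}{2}\right)\right)^{3} = \left(8 \left(- \frac{9}{4}\right)\right)^{3} = \left(-18\right)^{3} = -5832$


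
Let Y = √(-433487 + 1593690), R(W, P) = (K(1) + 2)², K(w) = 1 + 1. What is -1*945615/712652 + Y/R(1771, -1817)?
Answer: -945615/712652 + √1160203/16 ≈ 65.994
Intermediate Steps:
K(w) = 2
R(W, P) = 16 (R(W, P) = (2 + 2)² = 4² = 16)
Y = √1160203 ≈ 1077.1
-1*945615/712652 + Y/R(1771, -1817) = -1*945615/712652 + √1160203/16 = -945615*1/712652 + √1160203*(1/16) = -945615/712652 + √1160203/16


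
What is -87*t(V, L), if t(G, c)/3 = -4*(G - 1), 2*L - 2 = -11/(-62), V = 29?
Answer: 29232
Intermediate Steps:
L = 135/124 (L = 1 + (-11/(-62))/2 = 1 + (-11*(-1/62))/2 = 1 + (½)*(11/62) = 1 + 11/124 = 135/124 ≈ 1.0887)
t(G, c) = 12 - 12*G (t(G, c) = 3*(-4*(G - 1)) = 3*(-4*(-1 + G)) = 3*(4 - 4*G) = 12 - 12*G)
-87*t(V, L) = -87*(12 - 12*29) = -87*(12 - 348) = -87*(-336) = 29232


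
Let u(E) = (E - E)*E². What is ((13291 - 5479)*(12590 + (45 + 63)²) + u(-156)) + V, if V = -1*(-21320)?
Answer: 189493568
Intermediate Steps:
u(E) = 0 (u(E) = 0*E² = 0)
V = 21320
((13291 - 5479)*(12590 + (45 + 63)²) + u(-156)) + V = ((13291 - 5479)*(12590 + (45 + 63)²) + 0) + 21320 = (7812*(12590 + 108²) + 0) + 21320 = (7812*(12590 + 11664) + 0) + 21320 = (7812*24254 + 0) + 21320 = (189472248 + 0) + 21320 = 189472248 + 21320 = 189493568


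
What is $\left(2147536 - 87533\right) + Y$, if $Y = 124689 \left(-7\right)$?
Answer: $1187180$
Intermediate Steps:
$Y = -872823$
$\left(2147536 - 87533\right) + Y = \left(2147536 - 87533\right) - 872823 = 2060003 - 872823 = 1187180$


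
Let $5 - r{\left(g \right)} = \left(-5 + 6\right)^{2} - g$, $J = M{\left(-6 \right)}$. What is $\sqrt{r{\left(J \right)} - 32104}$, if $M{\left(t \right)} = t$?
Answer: $i \sqrt{32106} \approx 179.18 i$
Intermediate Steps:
$J = -6$
$r{\left(g \right)} = 4 + g$ ($r{\left(g \right)} = 5 - \left(\left(-5 + 6\right)^{2} - g\right) = 5 - \left(1^{2} - g\right) = 5 - \left(1 - g\right) = 5 + \left(-1 + g\right) = 4 + g$)
$\sqrt{r{\left(J \right)} - 32104} = \sqrt{\left(4 - 6\right) - 32104} = \sqrt{-2 - 32104} = \sqrt{-32106} = i \sqrt{32106}$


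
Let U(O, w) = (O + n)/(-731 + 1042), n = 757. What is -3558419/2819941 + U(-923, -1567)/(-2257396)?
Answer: -1249094072976579/989870009480398 ≈ -1.2619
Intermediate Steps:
U(O, w) = 757/311 + O/311 (U(O, w) = (O + 757)/(-731 + 1042) = (757 + O)/311 = (757 + O)*(1/311) = 757/311 + O/311)
-3558419/2819941 + U(-923, -1567)/(-2257396) = -3558419/2819941 + (757/311 + (1/311)*(-923))/(-2257396) = -3558419*1/2819941 + (757/311 - 923/311)*(-1/2257396) = -3558419/2819941 - 166/311*(-1/2257396) = -3558419/2819941 + 83/351025078 = -1249094072976579/989870009480398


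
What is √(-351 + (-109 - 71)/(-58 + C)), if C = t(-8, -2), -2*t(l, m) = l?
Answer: I*√3129/3 ≈ 18.646*I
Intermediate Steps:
t(l, m) = -l/2
C = 4 (C = -½*(-8) = 4)
√(-351 + (-109 - 71)/(-58 + C)) = √(-351 + (-109 - 71)/(-58 + 4)) = √(-351 - 180/(-54)) = √(-351 - 180*(-1/54)) = √(-351 + 10/3) = √(-1043/3) = I*√3129/3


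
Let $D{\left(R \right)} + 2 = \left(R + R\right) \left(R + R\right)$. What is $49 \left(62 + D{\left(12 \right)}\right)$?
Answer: $31164$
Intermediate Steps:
$D{\left(R \right)} = -2 + 4 R^{2}$ ($D{\left(R \right)} = -2 + \left(R + R\right) \left(R + R\right) = -2 + 2 R 2 R = -2 + 4 R^{2}$)
$49 \left(62 + D{\left(12 \right)}\right) = 49 \left(62 - \left(2 - 4 \cdot 12^{2}\right)\right) = 49 \left(62 + \left(-2 + 4 \cdot 144\right)\right) = 49 \left(62 + \left(-2 + 576\right)\right) = 49 \left(62 + 574\right) = 49 \cdot 636 = 31164$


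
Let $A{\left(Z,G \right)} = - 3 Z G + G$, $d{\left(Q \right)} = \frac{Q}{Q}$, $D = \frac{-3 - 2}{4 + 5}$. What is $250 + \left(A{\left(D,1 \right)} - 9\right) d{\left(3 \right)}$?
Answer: $\frac{731}{3} \approx 243.67$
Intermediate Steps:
$D = - \frac{5}{9} \approx -0.55556$
$d{\left(Q \right)} = 1$
$A{\left(Z,G \right)} = G - 3 G Z$ ($A{\left(Z,G \right)} = - 3 G Z + G = G - 3 G Z$)
$250 + \left(A{\left(D,1 \right)} - 9\right) d{\left(3 \right)} = 250 + \left(1 \left(1 - - \frac{5}{3}\right) - 9\right) 1 = 250 + \left(1 \left(1 + \frac{5}{3}\right) - 9\right) 1 = 250 + \left(1 \cdot \frac{8}{3} - 9\right) 1 = 250 + \left(\frac{8}{3} - 9\right) 1 = 250 - \frac{19}{3} = \frac{731}{3}$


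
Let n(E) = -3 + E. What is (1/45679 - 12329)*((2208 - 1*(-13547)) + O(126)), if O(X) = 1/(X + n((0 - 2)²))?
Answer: -1126851754281540/5801233 ≈ -1.9424e+8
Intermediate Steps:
O(X) = 1/(1 + X) (O(X) = 1/(X + (-3 + (0 - 2)²)) = 1/(X + (-3 + (-2)²)) = 1/(X + (-3 + 4)) = 1/(X + 1) = 1/(1 + X))
(1/45679 - 12329)*((2208 - 1*(-13547)) + O(126)) = (1/45679 - 12329)*((2208 - 1*(-13547)) + 1/(1 + 126)) = (1/45679 - 12329)*((2208 + 13547) + 1/127) = -563176390*(15755 + 1/127)/45679 = -563176390/45679*2000886/127 = -1126851754281540/5801233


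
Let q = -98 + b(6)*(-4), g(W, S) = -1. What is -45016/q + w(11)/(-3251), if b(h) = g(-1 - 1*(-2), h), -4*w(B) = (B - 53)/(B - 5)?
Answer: 292693703/611188 ≈ 478.89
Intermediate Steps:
w(B) = -(-53 + B)/(4*(-5 + B)) (w(B) = -(B - 53)/(4*(B - 5)) = -(-53 + B)/(4*(-5 + B)))
b(h) = -1
q = -94 (q = -98 - 1*(-4) = -98 + 4 = -94)
-45016/q + w(11)/(-3251) = -45016/(-94) + ((53 - 1*11)/(4*(-5 + 11)))/(-3251) = -45016*(-1/94) + ((¼)*(53 - 11)/6)*(-1/3251) = 22508/47 + ((¼)*(⅙)*42)*(-1/3251) = 22508/47 + (7/4)*(-1/3251) = 22508/47 - 7/13004 = 292693703/611188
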